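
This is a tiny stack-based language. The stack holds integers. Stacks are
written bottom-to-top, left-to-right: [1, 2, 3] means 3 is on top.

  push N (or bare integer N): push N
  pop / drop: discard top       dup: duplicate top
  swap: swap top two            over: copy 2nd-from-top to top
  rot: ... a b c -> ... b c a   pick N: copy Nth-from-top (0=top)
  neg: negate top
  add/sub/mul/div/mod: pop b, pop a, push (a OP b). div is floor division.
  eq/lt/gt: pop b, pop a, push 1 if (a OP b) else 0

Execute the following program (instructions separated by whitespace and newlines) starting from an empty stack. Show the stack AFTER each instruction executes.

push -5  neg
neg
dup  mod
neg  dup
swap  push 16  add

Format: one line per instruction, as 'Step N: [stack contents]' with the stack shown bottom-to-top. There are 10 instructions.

Step 1: [-5]
Step 2: [5]
Step 3: [-5]
Step 4: [-5, -5]
Step 5: [0]
Step 6: [0]
Step 7: [0, 0]
Step 8: [0, 0]
Step 9: [0, 0, 16]
Step 10: [0, 16]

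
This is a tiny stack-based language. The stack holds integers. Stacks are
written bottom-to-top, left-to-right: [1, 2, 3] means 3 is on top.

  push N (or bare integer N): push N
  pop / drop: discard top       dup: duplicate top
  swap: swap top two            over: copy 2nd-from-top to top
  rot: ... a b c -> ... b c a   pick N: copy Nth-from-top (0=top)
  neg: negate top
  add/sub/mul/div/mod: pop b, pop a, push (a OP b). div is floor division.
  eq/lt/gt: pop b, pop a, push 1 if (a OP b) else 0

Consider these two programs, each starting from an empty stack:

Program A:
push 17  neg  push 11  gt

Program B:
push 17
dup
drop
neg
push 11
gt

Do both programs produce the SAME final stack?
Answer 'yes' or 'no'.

Program A trace:
  After 'push 17': [17]
  After 'neg': [-17]
  After 'push 11': [-17, 11]
  After 'gt': [0]
Program A final stack: [0]

Program B trace:
  After 'push 17': [17]
  After 'dup': [17, 17]
  After 'drop': [17]
  After 'neg': [-17]
  After 'push 11': [-17, 11]
  After 'gt': [0]
Program B final stack: [0]
Same: yes

Answer: yes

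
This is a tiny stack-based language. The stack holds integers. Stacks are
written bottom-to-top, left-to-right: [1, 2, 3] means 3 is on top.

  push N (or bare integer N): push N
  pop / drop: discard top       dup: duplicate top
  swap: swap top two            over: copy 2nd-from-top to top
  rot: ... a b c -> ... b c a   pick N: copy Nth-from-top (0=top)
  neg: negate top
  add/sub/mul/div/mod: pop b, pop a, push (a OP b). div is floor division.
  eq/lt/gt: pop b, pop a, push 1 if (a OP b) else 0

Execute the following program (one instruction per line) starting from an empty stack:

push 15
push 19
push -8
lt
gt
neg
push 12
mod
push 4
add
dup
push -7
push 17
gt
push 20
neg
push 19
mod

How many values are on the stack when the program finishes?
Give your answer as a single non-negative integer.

After 'push 15': stack = [15] (depth 1)
After 'push 19': stack = [15, 19] (depth 2)
After 'push -8': stack = [15, 19, -8] (depth 3)
After 'lt': stack = [15, 0] (depth 2)
After 'gt': stack = [1] (depth 1)
After 'neg': stack = [-1] (depth 1)
After 'push 12': stack = [-1, 12] (depth 2)
After 'mod': stack = [11] (depth 1)
After 'push 4': stack = [11, 4] (depth 2)
After 'add': stack = [15] (depth 1)
After 'dup': stack = [15, 15] (depth 2)
After 'push -7': stack = [15, 15, -7] (depth 3)
After 'push 17': stack = [15, 15, -7, 17] (depth 4)
After 'gt': stack = [15, 15, 0] (depth 3)
After 'push 20': stack = [15, 15, 0, 20] (depth 4)
After 'neg': stack = [15, 15, 0, -20] (depth 4)
After 'push 19': stack = [15, 15, 0, -20, 19] (depth 5)
After 'mod': stack = [15, 15, 0, 18] (depth 4)

Answer: 4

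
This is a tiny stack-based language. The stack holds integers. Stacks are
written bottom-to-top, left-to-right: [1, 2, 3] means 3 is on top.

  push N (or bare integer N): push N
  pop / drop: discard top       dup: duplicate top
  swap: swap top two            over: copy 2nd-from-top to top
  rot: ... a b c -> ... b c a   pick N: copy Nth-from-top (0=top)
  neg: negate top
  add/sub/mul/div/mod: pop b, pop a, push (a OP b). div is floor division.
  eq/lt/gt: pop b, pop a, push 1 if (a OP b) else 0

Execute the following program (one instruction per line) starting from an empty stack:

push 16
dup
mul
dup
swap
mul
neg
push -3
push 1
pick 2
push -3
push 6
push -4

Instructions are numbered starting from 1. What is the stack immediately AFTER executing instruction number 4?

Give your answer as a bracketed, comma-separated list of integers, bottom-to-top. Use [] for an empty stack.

Answer: [256, 256]

Derivation:
Step 1 ('push 16'): [16]
Step 2 ('dup'): [16, 16]
Step 3 ('mul'): [256]
Step 4 ('dup'): [256, 256]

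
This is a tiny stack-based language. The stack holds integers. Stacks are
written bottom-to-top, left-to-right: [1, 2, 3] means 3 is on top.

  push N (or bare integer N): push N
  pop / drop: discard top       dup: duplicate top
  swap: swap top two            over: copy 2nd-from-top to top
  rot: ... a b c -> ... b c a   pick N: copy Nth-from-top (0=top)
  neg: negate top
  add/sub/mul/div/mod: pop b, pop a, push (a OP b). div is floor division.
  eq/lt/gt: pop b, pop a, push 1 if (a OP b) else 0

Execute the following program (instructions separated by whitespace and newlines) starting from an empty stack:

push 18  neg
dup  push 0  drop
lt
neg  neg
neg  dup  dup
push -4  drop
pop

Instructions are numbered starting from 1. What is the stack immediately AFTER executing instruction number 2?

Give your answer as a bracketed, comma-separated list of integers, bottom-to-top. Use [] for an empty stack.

Answer: [-18]

Derivation:
Step 1 ('push 18'): [18]
Step 2 ('neg'): [-18]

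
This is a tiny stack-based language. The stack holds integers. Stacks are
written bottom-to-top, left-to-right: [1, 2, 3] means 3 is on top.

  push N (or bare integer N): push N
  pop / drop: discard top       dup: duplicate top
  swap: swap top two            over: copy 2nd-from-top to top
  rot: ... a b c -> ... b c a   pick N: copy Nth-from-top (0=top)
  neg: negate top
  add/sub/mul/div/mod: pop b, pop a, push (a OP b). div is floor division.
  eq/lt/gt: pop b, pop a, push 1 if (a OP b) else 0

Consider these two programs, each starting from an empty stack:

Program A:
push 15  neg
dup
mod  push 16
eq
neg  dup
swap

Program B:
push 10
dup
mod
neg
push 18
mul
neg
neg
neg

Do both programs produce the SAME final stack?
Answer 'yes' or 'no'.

Program A trace:
  After 'push 15': [15]
  After 'neg': [-15]
  After 'dup': [-15, -15]
  After 'mod': [0]
  After 'push 16': [0, 16]
  After 'eq': [0]
  After 'neg': [0]
  After 'dup': [0, 0]
  After 'swap': [0, 0]
Program A final stack: [0, 0]

Program B trace:
  After 'push 10': [10]
  After 'dup': [10, 10]
  After 'mod': [0]
  After 'neg': [0]
  After 'push 18': [0, 18]
  After 'mul': [0]
  After 'neg': [0]
  After 'neg': [0]
  After 'neg': [0]
Program B final stack: [0]
Same: no

Answer: no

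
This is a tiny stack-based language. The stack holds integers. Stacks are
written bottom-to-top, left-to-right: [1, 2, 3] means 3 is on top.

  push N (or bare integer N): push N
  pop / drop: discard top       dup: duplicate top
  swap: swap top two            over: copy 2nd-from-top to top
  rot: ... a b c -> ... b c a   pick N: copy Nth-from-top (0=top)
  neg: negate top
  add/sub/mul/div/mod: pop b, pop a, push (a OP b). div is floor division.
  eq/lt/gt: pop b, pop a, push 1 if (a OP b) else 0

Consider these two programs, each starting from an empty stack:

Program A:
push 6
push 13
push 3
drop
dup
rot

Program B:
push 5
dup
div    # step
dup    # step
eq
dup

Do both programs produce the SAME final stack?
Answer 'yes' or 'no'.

Program A trace:
  After 'push 6': [6]
  After 'push 13': [6, 13]
  After 'push 3': [6, 13, 3]
  After 'drop': [6, 13]
  After 'dup': [6, 13, 13]
  After 'rot': [13, 13, 6]
Program A final stack: [13, 13, 6]

Program B trace:
  After 'push 5': [5]
  After 'dup': [5, 5]
  After 'div': [1]
  After 'dup': [1, 1]
  After 'eq': [1]
  After 'dup': [1, 1]
Program B final stack: [1, 1]
Same: no

Answer: no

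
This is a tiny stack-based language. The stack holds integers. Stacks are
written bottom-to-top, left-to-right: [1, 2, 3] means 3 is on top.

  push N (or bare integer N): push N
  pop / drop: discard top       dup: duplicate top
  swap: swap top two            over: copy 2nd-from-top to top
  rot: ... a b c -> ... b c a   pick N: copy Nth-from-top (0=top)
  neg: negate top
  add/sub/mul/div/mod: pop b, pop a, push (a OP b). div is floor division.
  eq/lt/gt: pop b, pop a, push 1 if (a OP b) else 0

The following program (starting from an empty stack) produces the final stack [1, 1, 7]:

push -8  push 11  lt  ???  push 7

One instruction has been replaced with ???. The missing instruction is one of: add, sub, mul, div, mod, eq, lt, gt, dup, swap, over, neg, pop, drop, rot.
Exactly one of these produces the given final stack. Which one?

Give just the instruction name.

Stack before ???: [1]
Stack after ???:  [1, 1]
The instruction that transforms [1] -> [1, 1] is: dup

Answer: dup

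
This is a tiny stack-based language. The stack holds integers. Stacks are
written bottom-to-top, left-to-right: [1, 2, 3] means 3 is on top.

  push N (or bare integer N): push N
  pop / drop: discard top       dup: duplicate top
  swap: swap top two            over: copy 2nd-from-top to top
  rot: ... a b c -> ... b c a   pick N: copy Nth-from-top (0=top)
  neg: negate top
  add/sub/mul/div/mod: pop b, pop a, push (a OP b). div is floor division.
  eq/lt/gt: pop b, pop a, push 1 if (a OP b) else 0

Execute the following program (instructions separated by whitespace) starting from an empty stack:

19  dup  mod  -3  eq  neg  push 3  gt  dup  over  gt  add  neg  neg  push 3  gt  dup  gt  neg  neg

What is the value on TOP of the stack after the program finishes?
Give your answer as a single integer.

After 'push 19': [19]
After 'dup': [19, 19]
After 'mod': [0]
After 'push -3': [0, -3]
After 'eq': [0]
After 'neg': [0]
After 'push 3': [0, 3]
After 'gt': [0]
After 'dup': [0, 0]
After 'over': [0, 0, 0]
After 'gt': [0, 0]
After 'add': [0]
After 'neg': [0]
After 'neg': [0]
After 'push 3': [0, 3]
After 'gt': [0]
After 'dup': [0, 0]
After 'gt': [0]
After 'neg': [0]
After 'neg': [0]

Answer: 0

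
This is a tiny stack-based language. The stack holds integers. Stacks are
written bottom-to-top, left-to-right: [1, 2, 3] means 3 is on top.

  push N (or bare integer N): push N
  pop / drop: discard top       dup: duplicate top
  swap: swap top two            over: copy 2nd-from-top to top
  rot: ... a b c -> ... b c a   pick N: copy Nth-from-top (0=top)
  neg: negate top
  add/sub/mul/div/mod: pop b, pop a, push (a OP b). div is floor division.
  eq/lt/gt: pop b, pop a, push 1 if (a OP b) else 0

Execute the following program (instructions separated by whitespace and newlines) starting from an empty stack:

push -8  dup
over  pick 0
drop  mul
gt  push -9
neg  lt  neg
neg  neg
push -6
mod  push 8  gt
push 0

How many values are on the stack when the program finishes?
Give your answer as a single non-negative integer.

After 'push -8': stack = [-8] (depth 1)
After 'dup': stack = [-8, -8] (depth 2)
After 'over': stack = [-8, -8, -8] (depth 3)
After 'pick 0': stack = [-8, -8, -8, -8] (depth 4)
After 'drop': stack = [-8, -8, -8] (depth 3)
After 'mul': stack = [-8, 64] (depth 2)
After 'gt': stack = [0] (depth 1)
After 'push -9': stack = [0, -9] (depth 2)
After 'neg': stack = [0, 9] (depth 2)
After 'lt': stack = [1] (depth 1)
After 'neg': stack = [-1] (depth 1)
After 'neg': stack = [1] (depth 1)
After 'neg': stack = [-1] (depth 1)
After 'push -6': stack = [-1, -6] (depth 2)
After 'mod': stack = [-1] (depth 1)
After 'push 8': stack = [-1, 8] (depth 2)
After 'gt': stack = [0] (depth 1)
After 'push 0': stack = [0, 0] (depth 2)

Answer: 2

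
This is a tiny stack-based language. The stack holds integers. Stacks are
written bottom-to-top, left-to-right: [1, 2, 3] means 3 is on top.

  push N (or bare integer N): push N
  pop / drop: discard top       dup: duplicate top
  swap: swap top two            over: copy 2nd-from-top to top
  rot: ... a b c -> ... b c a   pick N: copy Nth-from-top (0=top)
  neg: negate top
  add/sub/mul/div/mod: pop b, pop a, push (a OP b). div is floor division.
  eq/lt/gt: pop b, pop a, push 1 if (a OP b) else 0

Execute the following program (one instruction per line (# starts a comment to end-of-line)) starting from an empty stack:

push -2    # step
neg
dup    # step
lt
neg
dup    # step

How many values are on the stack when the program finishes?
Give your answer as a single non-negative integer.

Answer: 2

Derivation:
After 'push -2': stack = [-2] (depth 1)
After 'neg': stack = [2] (depth 1)
After 'dup': stack = [2, 2] (depth 2)
After 'lt': stack = [0] (depth 1)
After 'neg': stack = [0] (depth 1)
After 'dup': stack = [0, 0] (depth 2)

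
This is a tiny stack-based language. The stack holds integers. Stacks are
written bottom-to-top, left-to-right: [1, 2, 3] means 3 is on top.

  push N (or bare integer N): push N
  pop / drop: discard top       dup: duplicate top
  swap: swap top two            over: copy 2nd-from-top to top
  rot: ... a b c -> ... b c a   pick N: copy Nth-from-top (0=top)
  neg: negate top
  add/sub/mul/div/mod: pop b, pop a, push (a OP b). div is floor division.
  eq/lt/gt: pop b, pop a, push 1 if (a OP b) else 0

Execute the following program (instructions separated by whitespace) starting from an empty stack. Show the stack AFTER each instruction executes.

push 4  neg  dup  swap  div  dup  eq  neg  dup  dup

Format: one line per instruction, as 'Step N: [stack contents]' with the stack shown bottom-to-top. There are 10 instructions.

Step 1: [4]
Step 2: [-4]
Step 3: [-4, -4]
Step 4: [-4, -4]
Step 5: [1]
Step 6: [1, 1]
Step 7: [1]
Step 8: [-1]
Step 9: [-1, -1]
Step 10: [-1, -1, -1]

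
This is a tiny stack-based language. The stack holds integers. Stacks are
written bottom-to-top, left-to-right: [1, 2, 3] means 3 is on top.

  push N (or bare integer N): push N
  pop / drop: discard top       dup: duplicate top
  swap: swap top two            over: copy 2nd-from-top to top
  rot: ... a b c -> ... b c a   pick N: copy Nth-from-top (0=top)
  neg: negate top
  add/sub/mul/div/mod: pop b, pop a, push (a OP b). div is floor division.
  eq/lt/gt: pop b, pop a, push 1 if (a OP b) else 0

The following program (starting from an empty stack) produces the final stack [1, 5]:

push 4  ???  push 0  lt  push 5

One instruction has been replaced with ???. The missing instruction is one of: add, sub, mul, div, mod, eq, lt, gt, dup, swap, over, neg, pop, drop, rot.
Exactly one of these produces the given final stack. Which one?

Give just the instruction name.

Stack before ???: [4]
Stack after ???:  [-4]
The instruction that transforms [4] -> [-4] is: neg

Answer: neg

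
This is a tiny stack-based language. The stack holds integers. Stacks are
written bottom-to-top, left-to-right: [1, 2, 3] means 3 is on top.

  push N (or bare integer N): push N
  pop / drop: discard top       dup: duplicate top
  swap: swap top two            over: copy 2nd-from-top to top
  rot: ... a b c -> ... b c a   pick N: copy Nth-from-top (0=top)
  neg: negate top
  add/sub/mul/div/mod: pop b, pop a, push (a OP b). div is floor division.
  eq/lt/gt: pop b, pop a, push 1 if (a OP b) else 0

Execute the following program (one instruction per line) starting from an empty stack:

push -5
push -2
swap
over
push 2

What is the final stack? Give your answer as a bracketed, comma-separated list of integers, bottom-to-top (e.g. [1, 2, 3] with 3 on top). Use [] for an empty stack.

After 'push -5': [-5]
After 'push -2': [-5, -2]
After 'swap': [-2, -5]
After 'over': [-2, -5, -2]
After 'push 2': [-2, -5, -2, 2]

Answer: [-2, -5, -2, 2]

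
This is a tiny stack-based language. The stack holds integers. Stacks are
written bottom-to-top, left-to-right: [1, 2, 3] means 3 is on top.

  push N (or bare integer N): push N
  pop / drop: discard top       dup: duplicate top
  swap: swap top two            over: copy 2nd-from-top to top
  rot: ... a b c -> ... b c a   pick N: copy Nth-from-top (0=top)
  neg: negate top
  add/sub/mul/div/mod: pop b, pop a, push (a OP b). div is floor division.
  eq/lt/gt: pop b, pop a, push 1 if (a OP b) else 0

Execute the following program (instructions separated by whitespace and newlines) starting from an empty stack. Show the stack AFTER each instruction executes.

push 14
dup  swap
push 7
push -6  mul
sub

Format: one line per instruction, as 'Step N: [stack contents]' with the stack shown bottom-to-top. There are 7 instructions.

Step 1: [14]
Step 2: [14, 14]
Step 3: [14, 14]
Step 4: [14, 14, 7]
Step 5: [14, 14, 7, -6]
Step 6: [14, 14, -42]
Step 7: [14, 56]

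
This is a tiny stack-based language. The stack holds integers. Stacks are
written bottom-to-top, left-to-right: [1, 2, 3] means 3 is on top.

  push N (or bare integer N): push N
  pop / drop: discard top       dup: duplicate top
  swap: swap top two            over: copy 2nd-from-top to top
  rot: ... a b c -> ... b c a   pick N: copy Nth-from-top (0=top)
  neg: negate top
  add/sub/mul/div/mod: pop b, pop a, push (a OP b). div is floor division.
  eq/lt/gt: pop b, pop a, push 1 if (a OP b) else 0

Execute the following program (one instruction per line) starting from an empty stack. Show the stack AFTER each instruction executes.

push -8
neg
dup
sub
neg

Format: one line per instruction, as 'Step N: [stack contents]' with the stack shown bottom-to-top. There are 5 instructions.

Step 1: [-8]
Step 2: [8]
Step 3: [8, 8]
Step 4: [0]
Step 5: [0]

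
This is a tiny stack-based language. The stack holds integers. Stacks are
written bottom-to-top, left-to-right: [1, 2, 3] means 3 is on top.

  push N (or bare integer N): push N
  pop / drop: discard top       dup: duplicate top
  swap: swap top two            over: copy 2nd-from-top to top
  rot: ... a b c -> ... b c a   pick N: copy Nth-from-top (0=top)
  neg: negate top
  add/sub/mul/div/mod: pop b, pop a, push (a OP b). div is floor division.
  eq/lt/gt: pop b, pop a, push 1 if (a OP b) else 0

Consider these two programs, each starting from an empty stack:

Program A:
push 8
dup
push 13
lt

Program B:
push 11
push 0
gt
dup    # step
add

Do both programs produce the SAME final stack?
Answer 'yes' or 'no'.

Program A trace:
  After 'push 8': [8]
  After 'dup': [8, 8]
  After 'push 13': [8, 8, 13]
  After 'lt': [8, 1]
Program A final stack: [8, 1]

Program B trace:
  After 'push 11': [11]
  After 'push 0': [11, 0]
  After 'gt': [1]
  After 'dup': [1, 1]
  After 'add': [2]
Program B final stack: [2]
Same: no

Answer: no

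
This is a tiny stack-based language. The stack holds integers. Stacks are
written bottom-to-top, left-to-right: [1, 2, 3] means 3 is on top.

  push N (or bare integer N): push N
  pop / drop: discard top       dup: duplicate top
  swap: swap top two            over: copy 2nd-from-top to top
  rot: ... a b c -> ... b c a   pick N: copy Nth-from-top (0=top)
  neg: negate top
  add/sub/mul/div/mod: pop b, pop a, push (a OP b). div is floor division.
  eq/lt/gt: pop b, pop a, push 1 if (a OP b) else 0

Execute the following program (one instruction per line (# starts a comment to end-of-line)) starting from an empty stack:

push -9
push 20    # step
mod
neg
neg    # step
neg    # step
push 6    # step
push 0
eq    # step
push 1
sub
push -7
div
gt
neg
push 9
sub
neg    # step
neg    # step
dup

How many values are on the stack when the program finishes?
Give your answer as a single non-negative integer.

After 'push -9': stack = [-9] (depth 1)
After 'push 20': stack = [-9, 20] (depth 2)
After 'mod': stack = [11] (depth 1)
After 'neg': stack = [-11] (depth 1)
After 'neg': stack = [11] (depth 1)
After 'neg': stack = [-11] (depth 1)
After 'push 6': stack = [-11, 6] (depth 2)
After 'push 0': stack = [-11, 6, 0] (depth 3)
After 'eq': stack = [-11, 0] (depth 2)
After 'push 1': stack = [-11, 0, 1] (depth 3)
After 'sub': stack = [-11, -1] (depth 2)
After 'push -7': stack = [-11, -1, -7] (depth 3)
After 'div': stack = [-11, 0] (depth 2)
After 'gt': stack = [0] (depth 1)
After 'neg': stack = [0] (depth 1)
After 'push 9': stack = [0, 9] (depth 2)
After 'sub': stack = [-9] (depth 1)
After 'neg': stack = [9] (depth 1)
After 'neg': stack = [-9] (depth 1)
After 'dup': stack = [-9, -9] (depth 2)

Answer: 2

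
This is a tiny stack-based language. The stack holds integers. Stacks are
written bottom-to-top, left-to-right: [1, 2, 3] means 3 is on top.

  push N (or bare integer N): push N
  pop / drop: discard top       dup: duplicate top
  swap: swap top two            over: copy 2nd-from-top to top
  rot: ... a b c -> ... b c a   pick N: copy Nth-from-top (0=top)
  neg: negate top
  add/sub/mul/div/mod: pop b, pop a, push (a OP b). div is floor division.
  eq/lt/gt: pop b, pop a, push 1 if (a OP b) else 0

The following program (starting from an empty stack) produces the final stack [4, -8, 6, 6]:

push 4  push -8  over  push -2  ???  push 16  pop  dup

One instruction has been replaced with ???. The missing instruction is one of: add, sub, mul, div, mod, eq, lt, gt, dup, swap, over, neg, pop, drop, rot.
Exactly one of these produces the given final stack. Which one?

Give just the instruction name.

Answer: sub

Derivation:
Stack before ???: [4, -8, 4, -2]
Stack after ???:  [4, -8, 6]
The instruction that transforms [4, -8, 4, -2] -> [4, -8, 6] is: sub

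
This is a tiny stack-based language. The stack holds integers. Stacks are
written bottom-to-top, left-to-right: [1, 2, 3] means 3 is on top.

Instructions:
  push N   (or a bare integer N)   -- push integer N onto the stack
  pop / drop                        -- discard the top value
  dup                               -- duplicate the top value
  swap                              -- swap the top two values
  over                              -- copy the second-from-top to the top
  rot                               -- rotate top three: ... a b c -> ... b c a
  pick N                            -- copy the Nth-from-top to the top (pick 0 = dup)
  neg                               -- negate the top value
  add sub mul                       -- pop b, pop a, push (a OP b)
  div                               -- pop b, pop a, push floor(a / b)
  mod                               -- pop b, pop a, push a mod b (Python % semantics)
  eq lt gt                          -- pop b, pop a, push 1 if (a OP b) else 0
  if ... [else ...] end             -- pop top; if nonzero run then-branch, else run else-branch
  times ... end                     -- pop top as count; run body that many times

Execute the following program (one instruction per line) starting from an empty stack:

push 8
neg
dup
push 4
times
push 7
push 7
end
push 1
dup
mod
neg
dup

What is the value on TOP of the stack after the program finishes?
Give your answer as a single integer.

After 'push 8': [8]
After 'neg': [-8]
After 'dup': [-8, -8]
After 'push 4': [-8, -8, 4]
After 'times': [-8, -8]
After 'push 7': [-8, -8, 7]
After 'push 7': [-8, -8, 7, 7]
After 'push 7': [-8, -8, 7, 7, 7]
After 'push 7': [-8, -8, 7, 7, 7, 7]
After 'push 7': [-8, -8, 7, 7, 7, 7, 7]
After 'push 7': [-8, -8, 7, 7, 7, 7, 7, 7]
After 'push 7': [-8, -8, 7, 7, 7, 7, 7, 7, 7]
After 'push 7': [-8, -8, 7, 7, 7, 7, 7, 7, 7, 7]
After 'push 1': [-8, -8, 7, 7, 7, 7, 7, 7, 7, 7, 1]
After 'dup': [-8, -8, 7, 7, 7, 7, 7, 7, 7, 7, 1, 1]
After 'mod': [-8, -8, 7, 7, 7, 7, 7, 7, 7, 7, 0]
After 'neg': [-8, -8, 7, 7, 7, 7, 7, 7, 7, 7, 0]
After 'dup': [-8, -8, 7, 7, 7, 7, 7, 7, 7, 7, 0, 0]

Answer: 0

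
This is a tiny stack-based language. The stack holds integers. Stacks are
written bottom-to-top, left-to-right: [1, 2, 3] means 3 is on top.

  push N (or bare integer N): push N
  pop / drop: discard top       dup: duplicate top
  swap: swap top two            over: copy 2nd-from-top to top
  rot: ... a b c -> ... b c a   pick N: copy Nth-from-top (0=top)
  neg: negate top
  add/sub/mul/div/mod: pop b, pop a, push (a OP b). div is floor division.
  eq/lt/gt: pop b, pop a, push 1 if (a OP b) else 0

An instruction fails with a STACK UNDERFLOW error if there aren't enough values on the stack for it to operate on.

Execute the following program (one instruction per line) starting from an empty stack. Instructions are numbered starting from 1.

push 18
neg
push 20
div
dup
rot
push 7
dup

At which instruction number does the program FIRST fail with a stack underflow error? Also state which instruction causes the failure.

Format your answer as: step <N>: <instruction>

Step 1 ('push 18'): stack = [18], depth = 1
Step 2 ('neg'): stack = [-18], depth = 1
Step 3 ('push 20'): stack = [-18, 20], depth = 2
Step 4 ('div'): stack = [-1], depth = 1
Step 5 ('dup'): stack = [-1, -1], depth = 2
Step 6 ('rot'): needs 3 value(s) but depth is 2 — STACK UNDERFLOW

Answer: step 6: rot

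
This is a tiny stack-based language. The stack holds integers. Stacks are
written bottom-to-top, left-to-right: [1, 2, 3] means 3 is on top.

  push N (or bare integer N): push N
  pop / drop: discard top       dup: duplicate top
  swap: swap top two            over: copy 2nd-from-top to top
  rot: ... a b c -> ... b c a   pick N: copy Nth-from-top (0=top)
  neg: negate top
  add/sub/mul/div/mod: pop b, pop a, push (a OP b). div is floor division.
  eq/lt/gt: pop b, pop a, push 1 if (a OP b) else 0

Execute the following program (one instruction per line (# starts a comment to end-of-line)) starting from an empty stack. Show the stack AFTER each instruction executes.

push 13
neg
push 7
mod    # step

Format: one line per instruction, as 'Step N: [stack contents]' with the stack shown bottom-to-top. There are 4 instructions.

Step 1: [13]
Step 2: [-13]
Step 3: [-13, 7]
Step 4: [1]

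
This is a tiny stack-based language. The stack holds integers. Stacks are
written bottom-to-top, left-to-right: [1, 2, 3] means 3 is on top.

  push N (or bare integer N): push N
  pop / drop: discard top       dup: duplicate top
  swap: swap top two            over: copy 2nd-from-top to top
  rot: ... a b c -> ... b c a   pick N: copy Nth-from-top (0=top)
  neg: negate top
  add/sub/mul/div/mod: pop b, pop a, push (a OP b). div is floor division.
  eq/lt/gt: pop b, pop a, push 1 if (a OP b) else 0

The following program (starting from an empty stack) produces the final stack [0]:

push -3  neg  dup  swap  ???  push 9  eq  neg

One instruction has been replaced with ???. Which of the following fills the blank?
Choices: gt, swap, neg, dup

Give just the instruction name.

Stack before ???: [3, 3]
Stack after ???:  [0]
Checking each choice:
  gt: MATCH
  swap: produces [3, 0]
  neg: produces [3, 0]
  dup: produces [3, 3, 0]


Answer: gt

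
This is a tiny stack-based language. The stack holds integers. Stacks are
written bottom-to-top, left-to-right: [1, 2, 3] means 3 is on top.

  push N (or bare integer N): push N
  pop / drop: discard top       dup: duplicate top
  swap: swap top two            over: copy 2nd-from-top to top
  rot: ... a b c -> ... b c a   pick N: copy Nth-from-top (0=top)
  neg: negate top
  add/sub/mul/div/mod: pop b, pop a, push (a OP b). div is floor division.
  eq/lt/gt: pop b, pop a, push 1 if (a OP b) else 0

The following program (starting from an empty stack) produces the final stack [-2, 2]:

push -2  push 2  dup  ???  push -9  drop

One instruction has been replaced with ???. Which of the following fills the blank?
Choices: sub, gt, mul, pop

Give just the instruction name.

Answer: pop

Derivation:
Stack before ???: [-2, 2, 2]
Stack after ???:  [-2, 2]
Checking each choice:
  sub: produces [-2, 0]
  gt: produces [-2, 0]
  mul: produces [-2, 4]
  pop: MATCH


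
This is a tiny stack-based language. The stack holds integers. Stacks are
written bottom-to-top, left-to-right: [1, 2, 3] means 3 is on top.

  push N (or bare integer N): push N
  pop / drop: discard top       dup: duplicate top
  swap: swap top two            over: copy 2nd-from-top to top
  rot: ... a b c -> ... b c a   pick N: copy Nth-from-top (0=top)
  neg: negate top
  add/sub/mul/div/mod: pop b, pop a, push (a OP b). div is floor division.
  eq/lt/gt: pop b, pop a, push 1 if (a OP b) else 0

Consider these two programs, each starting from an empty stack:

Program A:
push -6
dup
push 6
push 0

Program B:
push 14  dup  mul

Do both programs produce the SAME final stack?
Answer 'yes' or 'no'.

Program A trace:
  After 'push -6': [-6]
  After 'dup': [-6, -6]
  After 'push 6': [-6, -6, 6]
  After 'push 0': [-6, -6, 6, 0]
Program A final stack: [-6, -6, 6, 0]

Program B trace:
  After 'push 14': [14]
  After 'dup': [14, 14]
  After 'mul': [196]
Program B final stack: [196]
Same: no

Answer: no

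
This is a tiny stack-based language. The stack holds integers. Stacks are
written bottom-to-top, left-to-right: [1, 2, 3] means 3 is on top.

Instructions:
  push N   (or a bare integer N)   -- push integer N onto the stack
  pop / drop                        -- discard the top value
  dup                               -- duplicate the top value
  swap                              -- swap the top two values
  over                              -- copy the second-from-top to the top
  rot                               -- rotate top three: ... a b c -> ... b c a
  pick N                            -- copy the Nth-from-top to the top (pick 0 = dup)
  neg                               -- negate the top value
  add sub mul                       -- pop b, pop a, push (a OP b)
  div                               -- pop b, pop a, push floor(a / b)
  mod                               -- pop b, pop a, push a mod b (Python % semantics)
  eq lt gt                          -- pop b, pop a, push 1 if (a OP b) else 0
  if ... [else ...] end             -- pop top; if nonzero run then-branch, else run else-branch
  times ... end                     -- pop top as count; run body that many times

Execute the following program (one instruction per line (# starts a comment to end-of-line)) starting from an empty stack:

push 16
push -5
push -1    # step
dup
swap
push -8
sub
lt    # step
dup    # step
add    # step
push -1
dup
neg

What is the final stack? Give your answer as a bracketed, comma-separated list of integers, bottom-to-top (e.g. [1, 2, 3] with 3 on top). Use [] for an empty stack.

Answer: [16, -5, 2, -1, 1]

Derivation:
After 'push 16': [16]
After 'push -5': [16, -5]
After 'push -1': [16, -5, -1]
After 'dup': [16, -5, -1, -1]
After 'swap': [16, -5, -1, -1]
After 'push -8': [16, -5, -1, -1, -8]
After 'sub': [16, -5, -1, 7]
After 'lt': [16, -5, 1]
After 'dup': [16, -5, 1, 1]
After 'add': [16, -5, 2]
After 'push -1': [16, -5, 2, -1]
After 'dup': [16, -5, 2, -1, -1]
After 'neg': [16, -5, 2, -1, 1]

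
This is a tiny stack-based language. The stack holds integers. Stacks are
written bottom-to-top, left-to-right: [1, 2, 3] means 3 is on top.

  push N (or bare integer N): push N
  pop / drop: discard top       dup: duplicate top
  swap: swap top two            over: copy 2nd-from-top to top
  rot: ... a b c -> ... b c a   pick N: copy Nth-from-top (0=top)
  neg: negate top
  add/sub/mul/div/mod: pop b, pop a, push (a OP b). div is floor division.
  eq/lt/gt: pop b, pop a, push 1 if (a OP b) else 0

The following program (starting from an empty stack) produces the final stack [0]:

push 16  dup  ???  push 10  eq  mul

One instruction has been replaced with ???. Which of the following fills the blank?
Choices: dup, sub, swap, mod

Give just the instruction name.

Stack before ???: [16, 16]
Stack after ???:  [16, 16]
Checking each choice:
  dup: produces [16, 0]
  sub: stack underflow (need 2, have 1)
  swap: MATCH
  mod: stack underflow (need 2, have 1)


Answer: swap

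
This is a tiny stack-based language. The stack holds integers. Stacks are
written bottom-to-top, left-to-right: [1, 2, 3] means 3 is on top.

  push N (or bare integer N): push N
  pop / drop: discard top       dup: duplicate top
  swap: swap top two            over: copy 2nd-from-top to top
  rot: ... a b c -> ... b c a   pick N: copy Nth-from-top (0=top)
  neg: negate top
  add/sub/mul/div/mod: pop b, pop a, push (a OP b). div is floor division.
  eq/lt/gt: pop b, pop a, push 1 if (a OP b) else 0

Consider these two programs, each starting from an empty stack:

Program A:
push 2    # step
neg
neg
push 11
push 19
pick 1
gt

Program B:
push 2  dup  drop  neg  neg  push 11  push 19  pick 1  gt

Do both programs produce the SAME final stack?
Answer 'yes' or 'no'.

Answer: yes

Derivation:
Program A trace:
  After 'push 2': [2]
  After 'neg': [-2]
  After 'neg': [2]
  After 'push 11': [2, 11]
  After 'push 19': [2, 11, 19]
  After 'pick 1': [2, 11, 19, 11]
  After 'gt': [2, 11, 1]
Program A final stack: [2, 11, 1]

Program B trace:
  After 'push 2': [2]
  After 'dup': [2, 2]
  After 'drop': [2]
  After 'neg': [-2]
  After 'neg': [2]
  After 'push 11': [2, 11]
  After 'push 19': [2, 11, 19]
  After 'pick 1': [2, 11, 19, 11]
  After 'gt': [2, 11, 1]
Program B final stack: [2, 11, 1]
Same: yes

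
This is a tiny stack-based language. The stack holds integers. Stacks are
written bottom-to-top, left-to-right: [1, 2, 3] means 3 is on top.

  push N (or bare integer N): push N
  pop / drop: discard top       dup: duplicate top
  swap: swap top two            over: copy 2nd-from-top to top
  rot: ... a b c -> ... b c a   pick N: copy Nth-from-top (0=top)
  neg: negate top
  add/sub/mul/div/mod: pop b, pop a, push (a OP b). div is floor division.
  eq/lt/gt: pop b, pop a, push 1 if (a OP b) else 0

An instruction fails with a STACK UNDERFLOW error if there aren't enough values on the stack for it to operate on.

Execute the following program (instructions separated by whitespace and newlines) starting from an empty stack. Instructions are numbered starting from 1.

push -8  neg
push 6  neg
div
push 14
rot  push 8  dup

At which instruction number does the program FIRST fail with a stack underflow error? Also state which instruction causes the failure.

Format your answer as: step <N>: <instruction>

Step 1 ('push -8'): stack = [-8], depth = 1
Step 2 ('neg'): stack = [8], depth = 1
Step 3 ('push 6'): stack = [8, 6], depth = 2
Step 4 ('neg'): stack = [8, -6], depth = 2
Step 5 ('div'): stack = [-2], depth = 1
Step 6 ('push 14'): stack = [-2, 14], depth = 2
Step 7 ('rot'): needs 3 value(s) but depth is 2 — STACK UNDERFLOW

Answer: step 7: rot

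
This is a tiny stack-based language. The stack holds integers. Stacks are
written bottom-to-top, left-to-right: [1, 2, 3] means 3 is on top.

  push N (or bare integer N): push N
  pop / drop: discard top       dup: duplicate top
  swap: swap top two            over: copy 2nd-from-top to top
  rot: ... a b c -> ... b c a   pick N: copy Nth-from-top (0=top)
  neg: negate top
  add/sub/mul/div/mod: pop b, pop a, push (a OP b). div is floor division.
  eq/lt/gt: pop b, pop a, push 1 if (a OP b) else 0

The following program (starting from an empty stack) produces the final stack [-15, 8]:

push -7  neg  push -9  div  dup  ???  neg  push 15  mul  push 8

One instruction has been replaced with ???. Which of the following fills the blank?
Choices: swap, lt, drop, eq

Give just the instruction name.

Stack before ???: [-1, -1]
Stack after ???:  [1]
Checking each choice:
  swap: produces [-1, 15, 8]
  lt: produces [0, 8]
  drop: produces [15, 8]
  eq: MATCH


Answer: eq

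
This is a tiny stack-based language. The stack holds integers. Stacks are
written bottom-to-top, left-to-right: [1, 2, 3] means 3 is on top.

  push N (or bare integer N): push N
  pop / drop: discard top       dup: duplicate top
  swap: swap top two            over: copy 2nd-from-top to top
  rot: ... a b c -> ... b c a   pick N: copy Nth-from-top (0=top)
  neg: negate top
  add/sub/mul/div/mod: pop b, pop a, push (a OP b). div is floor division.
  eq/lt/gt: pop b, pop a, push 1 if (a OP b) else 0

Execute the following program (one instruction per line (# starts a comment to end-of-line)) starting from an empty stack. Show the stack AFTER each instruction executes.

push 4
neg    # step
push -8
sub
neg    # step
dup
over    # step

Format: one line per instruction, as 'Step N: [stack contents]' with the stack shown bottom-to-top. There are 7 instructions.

Step 1: [4]
Step 2: [-4]
Step 3: [-4, -8]
Step 4: [4]
Step 5: [-4]
Step 6: [-4, -4]
Step 7: [-4, -4, -4]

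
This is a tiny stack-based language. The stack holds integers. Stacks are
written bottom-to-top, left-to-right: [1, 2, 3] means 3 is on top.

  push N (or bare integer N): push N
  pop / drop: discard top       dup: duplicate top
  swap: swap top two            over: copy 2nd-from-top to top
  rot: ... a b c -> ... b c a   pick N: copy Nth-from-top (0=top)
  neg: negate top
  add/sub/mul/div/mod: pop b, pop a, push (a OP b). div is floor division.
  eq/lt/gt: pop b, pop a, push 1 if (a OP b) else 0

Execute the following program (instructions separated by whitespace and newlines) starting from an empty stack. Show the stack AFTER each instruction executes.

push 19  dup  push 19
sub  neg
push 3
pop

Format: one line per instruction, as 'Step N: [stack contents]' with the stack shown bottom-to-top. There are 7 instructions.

Step 1: [19]
Step 2: [19, 19]
Step 3: [19, 19, 19]
Step 4: [19, 0]
Step 5: [19, 0]
Step 6: [19, 0, 3]
Step 7: [19, 0]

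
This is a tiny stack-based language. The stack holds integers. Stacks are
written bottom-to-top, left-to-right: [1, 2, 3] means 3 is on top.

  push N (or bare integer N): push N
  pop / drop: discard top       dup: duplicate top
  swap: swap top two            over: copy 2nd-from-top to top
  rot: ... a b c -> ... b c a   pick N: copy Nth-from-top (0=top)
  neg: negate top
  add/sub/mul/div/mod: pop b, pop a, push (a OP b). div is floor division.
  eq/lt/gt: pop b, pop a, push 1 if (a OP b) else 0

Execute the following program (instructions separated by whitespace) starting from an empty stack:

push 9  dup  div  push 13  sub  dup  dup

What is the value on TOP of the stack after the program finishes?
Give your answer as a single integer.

Answer: -12

Derivation:
After 'push 9': [9]
After 'dup': [9, 9]
After 'div': [1]
After 'push 13': [1, 13]
After 'sub': [-12]
After 'dup': [-12, -12]
After 'dup': [-12, -12, -12]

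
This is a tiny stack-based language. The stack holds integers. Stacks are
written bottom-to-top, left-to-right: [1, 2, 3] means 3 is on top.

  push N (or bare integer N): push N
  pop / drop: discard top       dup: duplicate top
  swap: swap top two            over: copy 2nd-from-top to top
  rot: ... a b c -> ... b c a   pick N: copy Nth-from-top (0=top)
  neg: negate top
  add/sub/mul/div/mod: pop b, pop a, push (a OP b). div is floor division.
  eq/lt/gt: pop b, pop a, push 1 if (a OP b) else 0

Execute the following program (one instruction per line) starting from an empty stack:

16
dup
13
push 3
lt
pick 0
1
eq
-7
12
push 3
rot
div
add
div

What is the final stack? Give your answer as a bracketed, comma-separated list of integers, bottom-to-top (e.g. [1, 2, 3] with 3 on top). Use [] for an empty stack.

Answer: [16, 16, 0, 0]

Derivation:
After 'push 16': [16]
After 'dup': [16, 16]
After 'push 13': [16, 16, 13]
After 'push 3': [16, 16, 13, 3]
After 'lt': [16, 16, 0]
After 'pick 0': [16, 16, 0, 0]
After 'push 1': [16, 16, 0, 0, 1]
After 'eq': [16, 16, 0, 0]
After 'push -7': [16, 16, 0, 0, -7]
After 'push 12': [16, 16, 0, 0, -7, 12]
After 'push 3': [16, 16, 0, 0, -7, 12, 3]
After 'rot': [16, 16, 0, 0, 12, 3, -7]
After 'div': [16, 16, 0, 0, 12, -1]
After 'add': [16, 16, 0, 0, 11]
After 'div': [16, 16, 0, 0]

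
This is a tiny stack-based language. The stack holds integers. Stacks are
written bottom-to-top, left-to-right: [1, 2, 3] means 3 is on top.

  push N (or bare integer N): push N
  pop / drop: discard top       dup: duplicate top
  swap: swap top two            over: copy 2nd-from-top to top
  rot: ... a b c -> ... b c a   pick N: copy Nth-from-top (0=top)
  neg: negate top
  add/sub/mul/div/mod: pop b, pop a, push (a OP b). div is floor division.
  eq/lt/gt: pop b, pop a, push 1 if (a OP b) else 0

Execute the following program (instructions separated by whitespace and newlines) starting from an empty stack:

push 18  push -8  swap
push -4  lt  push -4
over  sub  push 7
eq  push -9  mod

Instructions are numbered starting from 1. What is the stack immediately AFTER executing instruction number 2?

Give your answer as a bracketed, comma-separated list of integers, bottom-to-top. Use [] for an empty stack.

Answer: [18, -8]

Derivation:
Step 1 ('push 18'): [18]
Step 2 ('push -8'): [18, -8]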